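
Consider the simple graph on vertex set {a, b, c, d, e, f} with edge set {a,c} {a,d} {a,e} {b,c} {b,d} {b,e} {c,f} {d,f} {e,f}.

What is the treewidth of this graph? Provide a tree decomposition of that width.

Every bag has size at most 4, so the width is 4 − 1 = 3 and tw(G) ≤ 3. For the lower bound: the 4 vertex sets {b,e}, {a,d}, {c}, {f} are disjoint, each induces a connected subgraph, and every pair is joined by at least one edge of G. Contracting each set to a single vertex therefore yields K_{4} as a minor, and since treewidth is minor-monotone, tw(G) ≥ tw(K_{4}) = 3. Therefore the treewidth is 3.

Treewidth 3.
One such decomposition:
Bags: B1 = {b, c, d, e}  B2 = {a, c, d, e}  B3 = {c, d, e, f}
Tree: B1–B2, B2–B3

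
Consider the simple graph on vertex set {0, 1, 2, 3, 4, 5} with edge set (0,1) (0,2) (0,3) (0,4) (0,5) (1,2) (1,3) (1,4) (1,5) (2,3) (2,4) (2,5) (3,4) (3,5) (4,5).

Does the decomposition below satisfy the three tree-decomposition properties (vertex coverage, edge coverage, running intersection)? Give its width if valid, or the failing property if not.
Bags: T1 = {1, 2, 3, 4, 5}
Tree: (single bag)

No — vertex 0 appears in no bag.

A tree decomposition must satisfy three properties: every vertex lies in some bag; for every edge, both endpoints lie together in some bag; and for every vertex, the bags containing it form a connected subtree. Here vertex 0 appears in no bag, so the decomposition is invalid.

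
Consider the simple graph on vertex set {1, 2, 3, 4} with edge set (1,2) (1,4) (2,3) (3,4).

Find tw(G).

2

A width-2 tree decomposition is:
Bags: B1 = {1, 3, 4}  B2 = {1, 2, 3}
Tree: B1–B2
Each bag holds 3 vertices, so the decomposition has width 2, which upper-bounds the treewidth. Since 3–4–1–2–3 is a cycle in G, G is not acyclic. Forests are exactly the graphs of treewidth ≤ 1, so tw(G) ≥ 2. Combining the bounds, tw(G) = 2.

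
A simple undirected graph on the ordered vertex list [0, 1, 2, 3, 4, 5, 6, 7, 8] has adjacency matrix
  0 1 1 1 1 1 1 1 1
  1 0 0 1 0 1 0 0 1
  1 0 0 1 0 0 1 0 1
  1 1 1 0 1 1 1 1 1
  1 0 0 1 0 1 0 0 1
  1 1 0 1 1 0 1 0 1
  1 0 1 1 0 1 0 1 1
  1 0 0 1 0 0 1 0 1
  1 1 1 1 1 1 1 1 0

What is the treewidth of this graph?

A width-4 tree decomposition is:
Bags: B1 = {0, 2, 3, 6, 8}  B2 = {0, 3, 5, 6, 8}  B3 = {0, 3, 4, 5, 8}  B4 = {0, 1, 3, 5, 8}  B5 = {0, 3, 6, 7, 8}
Tree: B1–B2, B2–B3, B2–B4, B1–B5
Each bag holds 5 vertices, so the decomposition has width 4, which upper-bounds the treewidth. For the lower bound, the 5 vertices {0, 2, 3, 6, 8} are pairwise adjacent, and any tree decomposition puts a clique entirely inside one bag — forcing width ≥ 4. Combining the bounds, tw(G) = 4.

4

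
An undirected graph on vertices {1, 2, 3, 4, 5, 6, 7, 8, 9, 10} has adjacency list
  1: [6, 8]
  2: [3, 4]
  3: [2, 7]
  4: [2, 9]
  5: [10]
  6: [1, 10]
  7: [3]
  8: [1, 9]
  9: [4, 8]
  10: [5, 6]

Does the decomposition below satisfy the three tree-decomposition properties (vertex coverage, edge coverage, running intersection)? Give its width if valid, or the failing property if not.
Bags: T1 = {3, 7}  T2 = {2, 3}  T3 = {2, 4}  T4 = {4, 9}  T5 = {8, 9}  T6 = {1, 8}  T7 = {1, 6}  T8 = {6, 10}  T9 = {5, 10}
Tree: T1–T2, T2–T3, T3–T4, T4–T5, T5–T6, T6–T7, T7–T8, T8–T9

Vertex coverage: the bags together contain {1, 2, 3, 4, 5, 6, 7, 8, 9, 10}, the full vertex set. Edge coverage: each edge of G has both endpoints in at least one bag. Running intersection: for every vertex, the bags containing it form a connected subtree. All three properties hold, so this is a valid tree decomposition of width max|bag| − 1 = 1, and hence tw(G) ≤ 1.

Yes; width 1.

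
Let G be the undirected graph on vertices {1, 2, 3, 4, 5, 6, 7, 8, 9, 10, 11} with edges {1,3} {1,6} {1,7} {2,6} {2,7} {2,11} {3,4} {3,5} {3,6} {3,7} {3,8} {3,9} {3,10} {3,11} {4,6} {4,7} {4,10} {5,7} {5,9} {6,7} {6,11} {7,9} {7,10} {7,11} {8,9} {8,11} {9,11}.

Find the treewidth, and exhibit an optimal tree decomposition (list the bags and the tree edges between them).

Every bag has size at most 4, so the width is 4 − 1 = 3 and tw(G) ≤ 3. For the lower bound, the 4 vertices {2, 6, 7, 11} are pairwise adjacent, and any tree decomposition puts a clique entirely inside one bag — forcing width ≥ 3. Therefore the treewidth is 3.

Treewidth 3.
One optimal decomposition is:
Bags: B1 = {3, 4, 6, 7}  B2 = {1, 3, 6, 7}  B3 = {3, 6, 7, 11}  B4 = {3, 7, 9, 11}  B5 = {2, 6, 7, 11}  B6 = {3, 8, 9, 11}  B7 = {3, 4, 7, 10}  B8 = {3, 5, 7, 9}
Tree: B1–B2, B2–B3, B3–B4, B3–B5, B4–B6, B1–B7, B4–B8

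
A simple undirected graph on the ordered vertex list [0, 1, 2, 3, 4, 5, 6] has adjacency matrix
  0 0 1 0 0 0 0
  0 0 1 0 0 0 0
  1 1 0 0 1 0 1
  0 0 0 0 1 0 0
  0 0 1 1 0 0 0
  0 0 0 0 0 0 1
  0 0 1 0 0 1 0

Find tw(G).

A width-1 tree decomposition is:
Bags: B1 = {2, 6}  B2 = {2, 4}  B3 = {1, 2}  B4 = {3, 4}  B5 = {0, 2}  B6 = {5, 6}
Tree: B1–B2, B2–B3, B2–B4, B2–B5, B1–B6
Each bag holds 2 vertices, so the decomposition has width 1, which upper-bounds the treewidth. Since G has at least one edge (e.g. 6–2), it is not an edgeless graph, so tw(G) ≥ 1. Hence tw(G) = 1 exactly.

1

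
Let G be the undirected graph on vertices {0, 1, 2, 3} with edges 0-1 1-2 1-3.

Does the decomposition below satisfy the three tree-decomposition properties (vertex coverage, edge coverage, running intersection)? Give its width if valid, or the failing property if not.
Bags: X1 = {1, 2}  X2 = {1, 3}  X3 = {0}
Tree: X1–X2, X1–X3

No — edge (1,0) lies in no bag.

A tree decomposition must satisfy three properties: every vertex lies in some bag; for every edge, both endpoints lie together in some bag; and for every vertex, the bags containing it form a connected subtree. Here edge (1,0) lies in no bag, so the decomposition is invalid.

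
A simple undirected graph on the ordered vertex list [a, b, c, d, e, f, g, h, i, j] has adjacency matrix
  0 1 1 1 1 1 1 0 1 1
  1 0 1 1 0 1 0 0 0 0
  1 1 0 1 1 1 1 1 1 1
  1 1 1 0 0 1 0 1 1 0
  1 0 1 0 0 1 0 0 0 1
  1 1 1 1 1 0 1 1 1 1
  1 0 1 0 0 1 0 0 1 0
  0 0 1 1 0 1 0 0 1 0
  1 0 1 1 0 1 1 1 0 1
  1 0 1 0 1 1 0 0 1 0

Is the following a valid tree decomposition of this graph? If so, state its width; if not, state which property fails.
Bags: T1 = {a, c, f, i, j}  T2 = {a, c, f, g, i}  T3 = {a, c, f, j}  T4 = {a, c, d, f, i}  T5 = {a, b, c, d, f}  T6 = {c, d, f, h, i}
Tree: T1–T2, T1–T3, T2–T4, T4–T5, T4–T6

No — vertex e appears in no bag.

A tree decomposition must satisfy three properties: every vertex lies in some bag; for every edge, both endpoints lie together in some bag; and for every vertex, the bags containing it form a connected subtree. Here vertex e appears in no bag, so the decomposition is invalid.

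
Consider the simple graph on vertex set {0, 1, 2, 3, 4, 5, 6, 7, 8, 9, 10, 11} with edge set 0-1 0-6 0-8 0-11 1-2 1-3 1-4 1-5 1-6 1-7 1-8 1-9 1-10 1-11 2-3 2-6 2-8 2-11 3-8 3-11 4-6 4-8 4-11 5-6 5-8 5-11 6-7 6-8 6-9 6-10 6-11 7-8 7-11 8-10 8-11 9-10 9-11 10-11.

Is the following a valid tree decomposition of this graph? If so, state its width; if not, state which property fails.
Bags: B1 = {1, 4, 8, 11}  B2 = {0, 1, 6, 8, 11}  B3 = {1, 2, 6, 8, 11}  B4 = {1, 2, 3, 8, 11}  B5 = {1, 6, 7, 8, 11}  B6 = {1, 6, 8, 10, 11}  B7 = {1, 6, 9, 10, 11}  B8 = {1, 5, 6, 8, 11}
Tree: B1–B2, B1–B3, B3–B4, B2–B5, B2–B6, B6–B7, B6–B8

No — edge (6,4) lies in no bag.

A tree decomposition must satisfy three properties: every vertex lies in some bag; for every edge, both endpoints lie together in some bag; and for every vertex, the bags containing it form a connected subtree. Here edge (6,4) lies in no bag, so the decomposition is invalid.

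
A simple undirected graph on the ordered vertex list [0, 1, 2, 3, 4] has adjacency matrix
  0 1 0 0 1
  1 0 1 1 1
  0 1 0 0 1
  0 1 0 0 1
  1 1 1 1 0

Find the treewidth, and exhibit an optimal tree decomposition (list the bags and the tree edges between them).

Every bag has size at most 3, so the width is 3 − 1 = 2 and tw(G) ≤ 2. For the lower bound, the 3 vertices {0, 1, 4} are pairwise adjacent, and any tree decomposition puts a clique entirely inside one bag — forcing width ≥ 2. Hence tw(G) = 2 exactly.

Treewidth 2.
Bags: B1 = {1, 3, 4}  B2 = {0, 1, 4}  B3 = {1, 2, 4}
Tree: B1–B2, B2–B3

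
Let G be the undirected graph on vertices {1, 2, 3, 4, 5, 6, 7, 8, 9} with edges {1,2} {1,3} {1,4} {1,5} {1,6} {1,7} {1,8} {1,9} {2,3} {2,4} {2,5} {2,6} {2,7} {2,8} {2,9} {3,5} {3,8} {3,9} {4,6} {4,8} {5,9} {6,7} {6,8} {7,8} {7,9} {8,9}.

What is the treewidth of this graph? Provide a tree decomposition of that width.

Each bag holds 5 vertices, so the decomposition has width 4, which upper-bounds the treewidth. On the other hand G contains the 5-clique {1, 2, 3, 8, 9}. A clique must lie in a single bag of any decomposition, so no decomposition can have width below 4. Combining the bounds, tw(G) = 4.

Treewidth 4.
One optimal decomposition is:
Bags: B1 = {1, 2, 3, 8, 9}  B2 = {1, 2, 7, 8, 9}  B3 = {1, 2, 3, 5, 9}  B4 = {1, 2, 6, 7, 8}  B5 = {1, 2, 4, 6, 8}
Tree: B1–B2, B1–B3, B2–B4, B4–B5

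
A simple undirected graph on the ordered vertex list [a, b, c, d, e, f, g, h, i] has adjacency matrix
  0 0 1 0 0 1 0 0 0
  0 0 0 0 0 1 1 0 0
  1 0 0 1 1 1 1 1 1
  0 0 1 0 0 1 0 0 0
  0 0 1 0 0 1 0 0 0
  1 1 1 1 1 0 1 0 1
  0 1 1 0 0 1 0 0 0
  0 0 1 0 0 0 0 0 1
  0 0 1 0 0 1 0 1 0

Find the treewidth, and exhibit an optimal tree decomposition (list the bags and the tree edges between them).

Treewidth 2.
One optimal decomposition is:
Bags: B1 = {c, e, f}  B2 = {c, d, f}  B3 = {c, f, g}  B4 = {b, f, g}  B5 = {c, f, i}  B6 = {a, c, f}  B7 = {c, h, i}
Tree: B1–B2, B2–B3, B3–B4, B2–B5, B2–B6, B5–B7

Every bag has size at most 3, so the width is 3 − 1 = 2 and tw(G) ≤ 2. Conversely, {c, h, i} is a clique of size 3, and the vertices of any clique must share a bag in every tree decomposition; so some bag has ≥ 3 vertices and tw(G) ≥ 2. The upper and lower bounds meet at 2, so that is the treewidth.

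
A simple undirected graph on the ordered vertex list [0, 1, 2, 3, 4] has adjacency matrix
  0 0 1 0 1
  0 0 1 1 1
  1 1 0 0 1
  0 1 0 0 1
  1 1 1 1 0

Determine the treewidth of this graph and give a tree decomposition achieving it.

Each bag holds 3 vertices, so the decomposition has width 2, which upper-bounds the treewidth. Conversely, {0, 2, 4} is a clique of size 3, and the vertices of any clique must share a bag in every tree decomposition; so some bag has ≥ 3 vertices and tw(G) ≥ 2. The upper and lower bounds meet at 2, so that is the treewidth.

Treewidth 2.
Bags: B1 = {1, 3, 4}  B2 = {1, 2, 4}  B3 = {0, 2, 4}
Tree: B1–B2, B2–B3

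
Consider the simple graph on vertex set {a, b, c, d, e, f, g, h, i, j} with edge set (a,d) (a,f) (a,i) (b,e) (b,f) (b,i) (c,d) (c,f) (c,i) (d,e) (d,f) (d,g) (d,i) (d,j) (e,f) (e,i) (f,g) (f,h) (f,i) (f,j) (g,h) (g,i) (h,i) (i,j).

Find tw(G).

A width-3 tree decomposition is:
Bags: B1 = {d, e, f, i}  B2 = {b, e, f, i}  B3 = {a, d, f, i}  B4 = {c, d, f, i}  B5 = {d, f, i, j}  B6 = {d, f, g, i}  B7 = {f, g, h, i}
Tree: B1–B2, B1–B3, B1–B4, B1–B5, B1–B6, B6–B7
Every bag has size at most 4, so the width is 4 − 1 = 3 and tw(G) ≤ 3. Conversely, {d, f, g, i} is a clique of size 4, and the vertices of any clique must share a bag in every tree decomposition; so some bag has ≥ 4 vertices and tw(G) ≥ 3. Combining the bounds, tw(G) = 3.

3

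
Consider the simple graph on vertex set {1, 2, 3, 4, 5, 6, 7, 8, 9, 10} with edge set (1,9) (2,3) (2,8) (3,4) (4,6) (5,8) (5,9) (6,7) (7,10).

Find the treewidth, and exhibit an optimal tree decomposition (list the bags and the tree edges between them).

Treewidth 1.
One such decomposition:
Bags: B1 = {1, 9}  B2 = {5, 9}  B3 = {5, 8}  B4 = {2, 8}  B5 = {2, 3}  B6 = {3, 4}  B7 = {4, 6}  B8 = {6, 7}  B9 = {7, 10}
Tree: B1–B2, B2–B3, B3–B4, B4–B5, B5–B6, B6–B7, B7–B8, B8–B9

Every bag has size at most 2, so the width is 2 − 1 = 1 and tw(G) ≤ 1. Since G has at least one edge (e.g. 1–9), it is not an edgeless graph, so tw(G) ≥ 1. Combining the bounds, tw(G) = 1.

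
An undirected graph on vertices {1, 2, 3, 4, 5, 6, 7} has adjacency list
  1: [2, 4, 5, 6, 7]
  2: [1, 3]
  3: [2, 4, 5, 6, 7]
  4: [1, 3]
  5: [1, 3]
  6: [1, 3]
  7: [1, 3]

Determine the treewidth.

2

A width-2 tree decomposition is:
Bags: B1 = {1, 2, 3}  B2 = {1, 3, 7}  B3 = {1, 3, 5}  B4 = {1, 3, 6}  B5 = {1, 3, 4}
Tree: B1–B2, B2–B3, B3–B4, B4–B5
Every bag has size at most 3, so the width is 3 − 1 = 2 and tw(G) ≤ 2. For the lower bound, G contains the cycle 1–2–3–7–1, so G is not a forest; only forests have treewidth ≤ 1, hence tw(G) ≥ 2. Combining the bounds, tw(G) = 2.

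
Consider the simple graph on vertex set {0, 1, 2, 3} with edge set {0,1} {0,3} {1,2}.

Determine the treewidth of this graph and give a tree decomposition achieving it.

Treewidth 1.
One optimal decomposition is:
Bags: B1 = {0, 1}  B2 = {0, 3}  B3 = {1, 2}
Tree: B1–B2, B1–B3

The largest bag has 2 vertices, giving width 1; this decomposition certifies tw(G) ≤ 1. G has an edge, so its treewidth is at least 1. Combining the bounds, tw(G) = 1.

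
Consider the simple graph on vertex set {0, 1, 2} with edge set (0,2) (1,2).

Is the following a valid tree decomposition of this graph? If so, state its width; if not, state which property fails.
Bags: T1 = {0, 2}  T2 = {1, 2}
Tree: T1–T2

Every vertex of G appears in some bag (union = {0, 1, 2}); every edge is covered by a bag; and for each vertex v the set of bags containing v is connected in the bag tree. The decomposition is therefore valid. The largest bag has 2 vertices, so the width is 1.

Yes; width 1.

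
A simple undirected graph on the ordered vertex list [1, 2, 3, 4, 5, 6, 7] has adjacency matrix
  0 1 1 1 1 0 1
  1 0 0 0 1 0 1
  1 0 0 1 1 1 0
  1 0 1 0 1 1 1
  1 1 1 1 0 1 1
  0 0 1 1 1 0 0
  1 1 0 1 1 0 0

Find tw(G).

A width-3 tree decomposition is:
Bags: B1 = {1, 4, 5, 7}  B2 = {1, 3, 4, 5}  B3 = {3, 4, 5, 6}  B4 = {1, 2, 5, 7}
Tree: B1–B2, B2–B3, B1–B4
The largest bag has 4 vertices, giving width 3; this decomposition certifies tw(G) ≤ 3. Conversely, {1, 2, 5, 7} is a clique of size 4, and the vertices of any clique must share a bag in every tree decomposition; so some bag has ≥ 4 vertices and tw(G) ≥ 3. Hence tw(G) = 3 exactly.

3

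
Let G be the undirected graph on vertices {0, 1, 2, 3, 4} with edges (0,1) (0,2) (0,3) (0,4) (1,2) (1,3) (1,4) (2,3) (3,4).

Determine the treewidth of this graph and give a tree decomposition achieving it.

Treewidth 3.
Bags: B1 = {0, 1, 2, 3}  B2 = {0, 1, 3, 4}
Tree: B1–B2

The largest bag has 4 vertices, giving width 3; this decomposition certifies tw(G) ≤ 3. For the lower bound, the 4 vertices {0, 1, 2, 3} are pairwise adjacent, and any tree decomposition puts a clique entirely inside one bag — forcing width ≥ 3. The upper and lower bounds meet at 3, so that is the treewidth.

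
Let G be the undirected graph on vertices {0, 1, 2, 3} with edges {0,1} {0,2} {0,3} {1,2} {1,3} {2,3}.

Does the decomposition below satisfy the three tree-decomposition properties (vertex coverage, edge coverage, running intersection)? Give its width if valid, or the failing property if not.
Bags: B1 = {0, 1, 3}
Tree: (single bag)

No — vertex 2 appears in no bag.

A tree decomposition must satisfy three properties: every vertex lies in some bag; for every edge, both endpoints lie together in some bag; and for every vertex, the bags containing it form a connected subtree. Here vertex 2 appears in no bag, so the decomposition is invalid.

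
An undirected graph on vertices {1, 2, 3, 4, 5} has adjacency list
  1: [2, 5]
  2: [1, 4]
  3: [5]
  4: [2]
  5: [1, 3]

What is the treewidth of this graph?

1

A width-1 tree decomposition is:
Bags: B1 = {1, 2}  B2 = {1, 5}  B3 = {3, 5}  B4 = {2, 4}
Tree: B1–B2, B2–B3, B1–B4
Each bag holds 2 vertices, so the decomposition has width 1, which upper-bounds the treewidth. Any graph with an edge has treewidth ≥ 1, and G has the edge 2–1. Therefore the treewidth is 1.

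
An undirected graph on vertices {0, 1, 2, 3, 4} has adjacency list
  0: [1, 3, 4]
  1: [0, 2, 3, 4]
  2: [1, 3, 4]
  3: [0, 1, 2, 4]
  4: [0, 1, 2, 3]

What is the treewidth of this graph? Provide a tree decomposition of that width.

Treewidth 3.
One optimal decomposition is:
Bags: B1 = {1, 2, 3, 4}  B2 = {0, 1, 3, 4}
Tree: B1–B2

Each bag holds 4 vertices, so the decomposition has width 3, which upper-bounds the treewidth. Conversely, {0, 1, 3, 4} is a clique of size 4, and the vertices of any clique must share a bag in every tree decomposition; so some bag has ≥ 4 vertices and tw(G) ≥ 3. Combining the bounds, tw(G) = 3.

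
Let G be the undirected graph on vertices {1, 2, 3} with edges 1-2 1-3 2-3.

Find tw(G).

2

A width-2 tree decomposition is:
Bags: B1 = {1, 2, 3}
Tree: (single bag)
With just one bag of size 3, the width is 3 − 1 = 2, so tw(G) ≤ 2. On the other hand G contains the 3-clique {1, 2, 3}. A clique must lie in a single bag of any decomposition, so no decomposition can have width below 2. Combining the bounds, tw(G) = 2.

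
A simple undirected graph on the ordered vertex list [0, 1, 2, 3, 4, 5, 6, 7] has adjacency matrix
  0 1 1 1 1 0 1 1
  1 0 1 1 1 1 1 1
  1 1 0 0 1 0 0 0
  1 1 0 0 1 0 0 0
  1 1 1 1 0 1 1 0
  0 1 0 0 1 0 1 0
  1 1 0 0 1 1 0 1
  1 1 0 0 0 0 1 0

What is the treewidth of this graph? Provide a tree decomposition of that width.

Every bag has size at most 4, so the width is 4 − 1 = 3 and tw(G) ≤ 3. Conversely, {0, 1, 2, 4} is a clique of size 4, and the vertices of any clique must share a bag in every tree decomposition; so some bag has ≥ 4 vertices and tw(G) ≥ 3. Combining the bounds, tw(G) = 3.

Treewidth 3.
Bags: B1 = {0, 1, 4, 6}  B2 = {1, 4, 5, 6}  B3 = {0, 1, 2, 4}  B4 = {0, 1, 6, 7}  B5 = {0, 1, 3, 4}
Tree: B1–B2, B1–B3, B1–B4, B1–B5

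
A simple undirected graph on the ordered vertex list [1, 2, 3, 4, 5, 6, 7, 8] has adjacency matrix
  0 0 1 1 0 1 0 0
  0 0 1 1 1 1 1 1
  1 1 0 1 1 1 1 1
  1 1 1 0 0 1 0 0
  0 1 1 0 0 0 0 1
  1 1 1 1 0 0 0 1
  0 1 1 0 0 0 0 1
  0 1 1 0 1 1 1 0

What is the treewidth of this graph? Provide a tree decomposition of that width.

Treewidth 3.
Bags: B1 = {2, 3, 6, 8}  B2 = {2, 3, 4, 6}  B3 = {2, 3, 5, 8}  B4 = {1, 3, 4, 6}  B5 = {2, 3, 7, 8}
Tree: B1–B2, B1–B3, B2–B4, B1–B5

Each bag holds 4 vertices, so the decomposition has width 3, which upper-bounds the treewidth. For the lower bound, the 4 vertices {1, 3, 4, 6} are pairwise adjacent, and any tree decomposition puts a clique entirely inside one bag — forcing width ≥ 3. Hence tw(G) = 3 exactly.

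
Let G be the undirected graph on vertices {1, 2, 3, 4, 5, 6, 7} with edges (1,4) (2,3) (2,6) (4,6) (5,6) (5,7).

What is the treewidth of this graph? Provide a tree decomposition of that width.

Every bag has size at most 2, so the width is 2 − 1 = 1 and tw(G) ≤ 1. Since G has at least one edge (e.g. 6–4), it is not an edgeless graph, so tw(G) ≥ 1. Therefore the treewidth is 1.

Treewidth 1.
Bags: B1 = {4, 6}  B2 = {2, 6}  B3 = {2, 3}  B4 = {1, 4}  B5 = {5, 6}  B6 = {5, 7}
Tree: B1–B2, B2–B3, B1–B4, B2–B5, B5–B6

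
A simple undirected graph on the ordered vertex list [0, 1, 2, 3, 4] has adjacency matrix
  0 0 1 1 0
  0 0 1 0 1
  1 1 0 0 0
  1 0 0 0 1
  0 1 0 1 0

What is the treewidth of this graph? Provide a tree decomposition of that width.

The largest bag has 3 vertices, giving width 2; this decomposition certifies tw(G) ≤ 2. Since 0–3–4–1–2–0 is a cycle in G, G is not acyclic. Forests are exactly the graphs of treewidth ≤ 1, so tw(G) ≥ 2. The upper and lower bounds meet at 2, so that is the treewidth.

Treewidth 2.
One optimal decomposition is:
Bags: B1 = {0, 3, 4}  B2 = {0, 1, 4}  B3 = {0, 1, 2}
Tree: B1–B2, B2–B3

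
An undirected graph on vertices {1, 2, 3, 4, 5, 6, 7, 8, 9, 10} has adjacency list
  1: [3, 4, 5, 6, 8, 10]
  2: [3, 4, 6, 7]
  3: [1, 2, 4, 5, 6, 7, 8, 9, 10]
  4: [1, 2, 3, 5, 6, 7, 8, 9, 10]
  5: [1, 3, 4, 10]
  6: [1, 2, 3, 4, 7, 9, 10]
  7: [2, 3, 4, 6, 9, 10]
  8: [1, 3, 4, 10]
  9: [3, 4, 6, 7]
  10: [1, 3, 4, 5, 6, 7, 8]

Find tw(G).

A width-4 tree decomposition is:
Bags: B1 = {1, 3, 4, 6, 10}  B2 = {3, 4, 6, 7, 10}  B3 = {3, 4, 6, 7, 9}  B4 = {1, 3, 4, 5, 10}  B5 = {2, 3, 4, 6, 7}  B6 = {1, 3, 4, 8, 10}
Tree: B1–B2, B2–B3, B1–B4, B3–B5, B1–B6
The largest bag has 5 vertices, giving width 4; this decomposition certifies tw(G) ≤ 4. For the lower bound, the 5 vertices {1, 3, 4, 8, 10} are pairwise adjacent, and any tree decomposition puts a clique entirely inside one bag — forcing width ≥ 4. Hence tw(G) = 4 exactly.

4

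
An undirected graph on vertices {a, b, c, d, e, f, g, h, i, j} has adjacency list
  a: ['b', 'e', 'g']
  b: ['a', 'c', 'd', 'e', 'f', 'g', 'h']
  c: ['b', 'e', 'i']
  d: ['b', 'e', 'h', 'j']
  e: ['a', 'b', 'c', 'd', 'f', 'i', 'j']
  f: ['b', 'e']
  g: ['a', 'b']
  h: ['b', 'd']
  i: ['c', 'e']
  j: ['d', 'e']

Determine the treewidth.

2

A width-2 tree decomposition is:
Bags: B1 = {d, e, j}  B2 = {b, d, e}  B3 = {a, b, e}  B4 = {a, b, g}  B5 = {b, d, h}  B6 = {b, c, e}  B7 = {c, e, i}  B8 = {b, e, f}
Tree: B1–B2, B2–B3, B3–B4, B2–B5, B2–B6, B6–B7, B6–B8
Every bag has size at most 3, so the width is 3 − 1 = 2 and tw(G) ≤ 2. On the other hand G contains the 3-clique {d, e, j}. A clique must lie in a single bag of any decomposition, so no decomposition can have width below 2. Therefore the treewidth is 2.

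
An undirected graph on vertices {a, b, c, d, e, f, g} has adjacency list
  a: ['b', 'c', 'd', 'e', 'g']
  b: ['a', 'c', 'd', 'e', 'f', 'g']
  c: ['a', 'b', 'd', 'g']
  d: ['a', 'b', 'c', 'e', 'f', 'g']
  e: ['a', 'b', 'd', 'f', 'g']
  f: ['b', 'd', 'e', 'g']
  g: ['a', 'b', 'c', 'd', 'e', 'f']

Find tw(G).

4

A width-4 tree decomposition is:
Bags: B1 = {a, b, c, d, g}  B2 = {a, b, d, e, g}  B3 = {b, d, e, f, g}
Tree: B1–B2, B2–B3
Each bag holds 5 vertices, so the decomposition has width 4, which upper-bounds the treewidth. Conversely, {b, d, e, f, g} is a clique of size 5, and the vertices of any clique must share a bag in every tree decomposition; so some bag has ≥ 5 vertices and tw(G) ≥ 4. The upper and lower bounds meet at 4, so that is the treewidth.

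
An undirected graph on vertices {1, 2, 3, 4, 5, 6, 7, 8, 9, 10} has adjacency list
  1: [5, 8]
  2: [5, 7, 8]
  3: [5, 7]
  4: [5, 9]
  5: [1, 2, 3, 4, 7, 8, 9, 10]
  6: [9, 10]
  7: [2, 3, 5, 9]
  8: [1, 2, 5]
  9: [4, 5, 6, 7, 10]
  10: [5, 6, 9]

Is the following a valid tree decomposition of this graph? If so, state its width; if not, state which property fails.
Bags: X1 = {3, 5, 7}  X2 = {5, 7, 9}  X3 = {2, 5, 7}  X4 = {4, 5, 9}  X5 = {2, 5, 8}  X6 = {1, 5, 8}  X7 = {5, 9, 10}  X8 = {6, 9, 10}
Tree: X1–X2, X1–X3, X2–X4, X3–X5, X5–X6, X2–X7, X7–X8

Checking the three conditions: (i) the bags cover all of {1, 2, 3, 4, 5, 6, 7, 8, 9, 10}; (ii) for each edge, some bag contains both endpoints; (iii) the bags containing any fixed vertex form a subtree. All hold, so the decomposition is valid with width 3 − 1 = 2.

Yes; width 2.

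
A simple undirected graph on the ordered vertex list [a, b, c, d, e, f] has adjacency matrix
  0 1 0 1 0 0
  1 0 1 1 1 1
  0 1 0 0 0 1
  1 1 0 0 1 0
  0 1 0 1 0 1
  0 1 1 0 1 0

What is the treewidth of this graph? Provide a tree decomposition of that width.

The largest bag has 3 vertices, giving width 2; this decomposition certifies tw(G) ≤ 2. On the other hand G contains the 3-clique {b, d, e}. A clique must lie in a single bag of any decomposition, so no decomposition can have width below 2. The upper and lower bounds meet at 2, so that is the treewidth.

Treewidth 2.
One such decomposition:
Bags: B1 = {b, e, f}  B2 = {b, d, e}  B3 = {a, b, d}  B4 = {b, c, f}
Tree: B1–B2, B2–B3, B1–B4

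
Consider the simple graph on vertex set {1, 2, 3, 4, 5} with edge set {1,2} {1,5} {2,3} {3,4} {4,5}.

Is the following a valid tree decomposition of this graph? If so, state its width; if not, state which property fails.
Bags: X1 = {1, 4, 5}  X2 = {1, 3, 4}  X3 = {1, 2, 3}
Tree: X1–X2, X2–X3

Checking the three conditions: (i) the bags cover all of {1, 2, 3, 4, 5}; (ii) for each edge, some bag contains both endpoints; (iii) the bags containing any fixed vertex form a subtree. All hold, so the decomposition is valid with width 3 − 1 = 2.

Yes; width 2.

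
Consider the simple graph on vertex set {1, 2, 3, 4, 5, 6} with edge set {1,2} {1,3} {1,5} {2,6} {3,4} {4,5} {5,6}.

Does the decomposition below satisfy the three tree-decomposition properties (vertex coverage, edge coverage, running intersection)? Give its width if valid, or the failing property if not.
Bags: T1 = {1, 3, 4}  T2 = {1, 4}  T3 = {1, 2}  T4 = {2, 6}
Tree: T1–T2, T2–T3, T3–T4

No — vertex 5 appears in no bag.

A tree decomposition must satisfy three properties: every vertex lies in some bag; for every edge, both endpoints lie together in some bag; and for every vertex, the bags containing it form a connected subtree. Here vertex 5 appears in no bag, so the decomposition is invalid.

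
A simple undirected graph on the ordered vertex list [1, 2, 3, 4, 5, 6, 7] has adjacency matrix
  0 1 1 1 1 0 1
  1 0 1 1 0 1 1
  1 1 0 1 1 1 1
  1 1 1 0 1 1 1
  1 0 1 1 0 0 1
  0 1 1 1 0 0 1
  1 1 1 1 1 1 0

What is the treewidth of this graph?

4

A width-4 tree decomposition is:
Bags: B1 = {1, 2, 3, 4, 7}  B2 = {1, 3, 4, 5, 7}  B3 = {2, 3, 4, 6, 7}
Tree: B1–B2, B1–B3
Each bag holds 5 vertices, so the decomposition has width 4, which upper-bounds the treewidth. On the other hand G contains the 5-clique {1, 2, 3, 4, 7}. A clique must lie in a single bag of any decomposition, so no decomposition can have width below 4. Combining the bounds, tw(G) = 4.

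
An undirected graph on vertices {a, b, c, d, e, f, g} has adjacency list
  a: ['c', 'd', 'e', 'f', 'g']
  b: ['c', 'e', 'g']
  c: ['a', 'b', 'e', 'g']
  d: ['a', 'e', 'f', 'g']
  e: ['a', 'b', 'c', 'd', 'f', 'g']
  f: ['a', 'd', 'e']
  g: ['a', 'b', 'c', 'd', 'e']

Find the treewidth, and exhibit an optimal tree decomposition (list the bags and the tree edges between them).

Treewidth 3.
Bags: B1 = {a, d, e, g}  B2 = {a, c, e, g}  B3 = {b, c, e, g}  B4 = {a, d, e, f}
Tree: B1–B2, B2–B3, B1–B4

Every bag has size at most 4, so the width is 4 − 1 = 3 and tw(G) ≤ 3. On the other hand G contains the 4-clique {a, d, e, g}. A clique must lie in a single bag of any decomposition, so no decomposition can have width below 3. The upper and lower bounds meet at 3, so that is the treewidth.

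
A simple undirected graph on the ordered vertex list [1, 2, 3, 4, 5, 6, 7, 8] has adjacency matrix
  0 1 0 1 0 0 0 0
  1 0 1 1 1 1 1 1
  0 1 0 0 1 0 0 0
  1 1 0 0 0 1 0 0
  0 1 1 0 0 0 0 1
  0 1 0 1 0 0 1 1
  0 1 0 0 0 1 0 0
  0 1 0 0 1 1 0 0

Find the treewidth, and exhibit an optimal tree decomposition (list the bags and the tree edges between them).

Each bag holds 3 vertices, so the decomposition has width 2, which upper-bounds the treewidth. Conversely, {1, 2, 4} is a clique of size 3, and the vertices of any clique must share a bag in every tree decomposition; so some bag has ≥ 3 vertices and tw(G) ≥ 2. Hence tw(G) = 2 exactly.

Treewidth 2.
One such decomposition:
Bags: B1 = {2, 4, 6}  B2 = {2, 6, 7}  B3 = {1, 2, 4}  B4 = {2, 6, 8}  B5 = {2, 5, 8}  B6 = {2, 3, 5}
Tree: B1–B2, B1–B3, B1–B4, B4–B5, B5–B6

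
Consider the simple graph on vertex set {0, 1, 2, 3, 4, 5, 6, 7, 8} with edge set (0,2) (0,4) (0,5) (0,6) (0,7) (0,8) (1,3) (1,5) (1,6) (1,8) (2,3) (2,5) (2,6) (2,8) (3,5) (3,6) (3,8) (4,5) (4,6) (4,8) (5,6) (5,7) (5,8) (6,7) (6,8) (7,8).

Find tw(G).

4

A width-4 tree decomposition is:
Bags: B1 = {2, 3, 5, 6, 8}  B2 = {0, 2, 5, 6, 8}  B3 = {0, 4, 5, 6, 8}  B4 = {1, 3, 5, 6, 8}  B5 = {0, 5, 6, 7, 8}
Tree: B1–B2, B2–B3, B1–B4, B3–B5
The largest bag has 5 vertices, giving width 4; this decomposition certifies tw(G) ≤ 4. On the other hand G contains the 5-clique {0, 2, 5, 6, 8}. A clique must lie in a single bag of any decomposition, so no decomposition can have width below 4. Combining the bounds, tw(G) = 4.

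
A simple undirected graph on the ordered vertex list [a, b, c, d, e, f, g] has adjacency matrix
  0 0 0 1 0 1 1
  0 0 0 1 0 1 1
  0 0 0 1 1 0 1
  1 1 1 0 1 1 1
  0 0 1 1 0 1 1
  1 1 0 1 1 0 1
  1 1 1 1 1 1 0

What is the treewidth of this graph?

A width-3 tree decomposition is:
Bags: B1 = {c, d, e, g}  B2 = {d, e, f, g}  B3 = {b, d, f, g}  B4 = {a, d, f, g}
Tree: B1–B2, B2–B3, B2–B4
Every bag has size at most 4, so the width is 4 − 1 = 3 and tw(G) ≤ 3. For the lower bound, the 4 vertices {c, d, e, g} are pairwise adjacent, and any tree decomposition puts a clique entirely inside one bag — forcing width ≥ 3. Hence tw(G) = 3 exactly.

3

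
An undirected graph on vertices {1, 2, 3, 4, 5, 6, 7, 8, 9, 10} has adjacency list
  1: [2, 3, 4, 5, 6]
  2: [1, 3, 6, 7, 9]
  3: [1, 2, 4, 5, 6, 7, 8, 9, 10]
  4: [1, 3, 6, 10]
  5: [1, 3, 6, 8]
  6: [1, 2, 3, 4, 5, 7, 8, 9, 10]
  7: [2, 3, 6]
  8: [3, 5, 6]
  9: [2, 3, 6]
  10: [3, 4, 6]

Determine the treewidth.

3

A width-3 tree decomposition is:
Bags: B1 = {1, 3, 5, 6}  B2 = {3, 5, 6, 8}  B3 = {1, 3, 4, 6}  B4 = {1, 2, 3, 6}  B5 = {3, 4, 6, 10}  B6 = {2, 3, 6, 7}  B7 = {2, 3, 6, 9}
Tree: B1–B2, B1–B3, B1–B4, B3–B5, B4–B6, B4–B7
Each bag holds 4 vertices, so the decomposition has width 3, which upper-bounds the treewidth. Conversely, {1, 2, 3, 6} is a clique of size 4, and the vertices of any clique must share a bag in every tree decomposition; so some bag has ≥ 4 vertices and tw(G) ≥ 3. Hence tw(G) = 3 exactly.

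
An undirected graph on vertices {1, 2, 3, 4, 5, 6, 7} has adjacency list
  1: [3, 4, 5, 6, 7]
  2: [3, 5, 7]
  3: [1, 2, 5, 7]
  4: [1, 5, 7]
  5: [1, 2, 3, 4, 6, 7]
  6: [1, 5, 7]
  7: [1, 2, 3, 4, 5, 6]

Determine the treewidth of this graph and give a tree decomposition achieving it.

Treewidth 3.
Bags: B1 = {1, 5, 6, 7}  B2 = {1, 4, 5, 7}  B3 = {1, 3, 5, 7}  B4 = {2, 3, 5, 7}
Tree: B1–B2, B2–B3, B3–B4

Every bag has size at most 4, so the width is 4 − 1 = 3 and tw(G) ≤ 3. Conversely, {1, 3, 5, 7} is a clique of size 4, and the vertices of any clique must share a bag in every tree decomposition; so some bag has ≥ 4 vertices and tw(G) ≥ 3. Combining the bounds, tw(G) = 3.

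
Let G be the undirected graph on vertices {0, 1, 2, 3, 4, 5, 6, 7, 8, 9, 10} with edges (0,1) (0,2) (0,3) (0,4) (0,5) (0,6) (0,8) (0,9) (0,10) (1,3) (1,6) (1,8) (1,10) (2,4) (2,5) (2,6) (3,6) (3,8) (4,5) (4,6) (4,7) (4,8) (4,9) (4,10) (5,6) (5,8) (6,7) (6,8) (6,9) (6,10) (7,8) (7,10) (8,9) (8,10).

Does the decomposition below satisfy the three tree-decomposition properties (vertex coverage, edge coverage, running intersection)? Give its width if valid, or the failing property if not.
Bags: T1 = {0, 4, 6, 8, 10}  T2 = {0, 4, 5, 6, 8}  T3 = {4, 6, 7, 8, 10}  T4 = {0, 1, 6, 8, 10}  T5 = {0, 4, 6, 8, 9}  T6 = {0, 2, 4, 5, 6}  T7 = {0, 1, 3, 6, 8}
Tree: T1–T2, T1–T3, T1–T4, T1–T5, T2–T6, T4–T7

Yes; width 4.

Vertex coverage: the bags together contain {0, 1, 2, 3, 4, 5, 6, 7, 8, 9, 10}, the full vertex set. Edge coverage: each edge of G has both endpoints in at least one bag. Running intersection: for every vertex, the bags containing it form a connected subtree. All three properties hold, so this is a valid tree decomposition of width max|bag| − 1 = 4, and hence tw(G) ≤ 4.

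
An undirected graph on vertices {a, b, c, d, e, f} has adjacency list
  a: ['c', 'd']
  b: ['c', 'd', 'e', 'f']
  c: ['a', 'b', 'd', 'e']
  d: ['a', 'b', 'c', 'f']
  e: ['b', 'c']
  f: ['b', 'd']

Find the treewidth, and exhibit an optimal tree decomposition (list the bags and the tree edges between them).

Each bag holds 3 vertices, so the decomposition has width 2, which upper-bounds the treewidth. Conversely, {a, c, d} is a clique of size 3, and the vertices of any clique must share a bag in every tree decomposition; so some bag has ≥ 3 vertices and tw(G) ≥ 2. The upper and lower bounds meet at 2, so that is the treewidth.

Treewidth 2.
Bags: B1 = {a, c, d}  B2 = {b, c, d}  B3 = {b, c, e}  B4 = {b, d, f}
Tree: B1–B2, B2–B3, B2–B4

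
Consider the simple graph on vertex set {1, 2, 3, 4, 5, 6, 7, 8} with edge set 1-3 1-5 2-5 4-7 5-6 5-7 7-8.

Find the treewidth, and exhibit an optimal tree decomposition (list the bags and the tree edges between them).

Each bag holds 2 vertices, so the decomposition has width 1, which upper-bounds the treewidth. Since G has at least one edge (e.g. 4–7), it is not an edgeless graph, so tw(G) ≥ 1. Hence tw(G) = 1 exactly.

Treewidth 1.
One such decomposition:
Bags: B1 = {4, 7}  B2 = {5, 7}  B3 = {5, 6}  B4 = {7, 8}  B5 = {2, 5}  B6 = {1, 5}  B7 = {1, 3}
Tree: B1–B2, B2–B3, B1–B4, B2–B5, B3–B6, B6–B7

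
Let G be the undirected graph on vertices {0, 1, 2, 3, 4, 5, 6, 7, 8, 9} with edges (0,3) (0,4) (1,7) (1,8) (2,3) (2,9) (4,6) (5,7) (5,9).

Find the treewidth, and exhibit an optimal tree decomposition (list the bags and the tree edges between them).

Treewidth 1.
One such decomposition:
Bags: B1 = {1, 8}  B2 = {1, 7}  B3 = {5, 7}  B4 = {5, 9}  B5 = {2, 9}  B6 = {2, 3}  B7 = {0, 3}  B8 = {0, 4}  B9 = {4, 6}
Tree: B1–B2, B2–B3, B3–B4, B4–B5, B5–B6, B6–B7, B7–B8, B8–B9

Every bag has size at most 2, so the width is 2 − 1 = 1 and tw(G) ≤ 1. G has an edge, so its treewidth is at least 1. The upper and lower bounds meet at 1, so that is the treewidth.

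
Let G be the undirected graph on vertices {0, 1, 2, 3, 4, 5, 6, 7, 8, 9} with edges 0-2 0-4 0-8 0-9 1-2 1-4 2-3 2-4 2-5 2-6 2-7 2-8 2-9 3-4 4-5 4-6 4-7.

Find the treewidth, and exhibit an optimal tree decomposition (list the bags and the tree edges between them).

The largest bag has 3 vertices, giving width 2; this decomposition certifies tw(G) ≤ 2. For the lower bound, the 3 vertices {0, 2, 8} are pairwise adjacent, and any tree decomposition puts a clique entirely inside one bag — forcing width ≥ 2. The upper and lower bounds meet at 2, so that is the treewidth.

Treewidth 2.
One optimal decomposition is:
Bags: B1 = {0, 2, 4}  B2 = {2, 3, 4}  B3 = {2, 4, 5}  B4 = {0, 2, 9}  B5 = {1, 2, 4}  B6 = {2, 4, 7}  B7 = {2, 4, 6}  B8 = {0, 2, 8}
Tree: B1–B2, B1–B3, B1–B4, B3–B5, B3–B6, B6–B7, B4–B8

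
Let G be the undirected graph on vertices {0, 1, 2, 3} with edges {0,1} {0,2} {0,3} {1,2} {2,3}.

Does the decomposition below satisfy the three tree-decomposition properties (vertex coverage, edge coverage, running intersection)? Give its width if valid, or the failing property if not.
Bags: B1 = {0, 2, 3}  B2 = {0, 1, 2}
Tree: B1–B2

Yes; width 2.

Vertex coverage: the bags together contain {0, 1, 2, 3}, the full vertex set. Edge coverage: each edge of G has both endpoints in at least one bag. Running intersection: for every vertex, the bags containing it form a connected subtree. All three properties hold, so this is a valid tree decomposition of width max|bag| − 1 = 2, and hence tw(G) ≤ 2.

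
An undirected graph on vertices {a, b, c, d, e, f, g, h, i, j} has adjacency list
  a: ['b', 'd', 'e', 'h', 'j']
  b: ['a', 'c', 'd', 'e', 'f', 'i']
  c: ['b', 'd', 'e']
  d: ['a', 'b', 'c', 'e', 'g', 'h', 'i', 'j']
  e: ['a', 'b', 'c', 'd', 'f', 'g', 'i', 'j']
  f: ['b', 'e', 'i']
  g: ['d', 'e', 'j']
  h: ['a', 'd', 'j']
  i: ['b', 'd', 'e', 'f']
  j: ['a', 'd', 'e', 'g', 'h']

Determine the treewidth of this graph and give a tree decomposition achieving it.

Every bag has size at most 4, so the width is 4 − 1 = 3 and tw(G) ≤ 3. Conversely, {d, e, g, j} is a clique of size 4, and the vertices of any clique must share a bag in every tree decomposition; so some bag has ≥ 4 vertices and tw(G) ≥ 3. Hence tw(G) = 3 exactly.

Treewidth 3.
One such decomposition:
Bags: B1 = {a, b, d, e}  B2 = {b, c, d, e}  B3 = {a, d, e, j}  B4 = {d, e, g, j}  B5 = {a, d, h, j}  B6 = {b, d, e, i}  B7 = {b, e, f, i}
Tree: B1–B2, B1–B3, B3–B4, B3–B5, B2–B6, B6–B7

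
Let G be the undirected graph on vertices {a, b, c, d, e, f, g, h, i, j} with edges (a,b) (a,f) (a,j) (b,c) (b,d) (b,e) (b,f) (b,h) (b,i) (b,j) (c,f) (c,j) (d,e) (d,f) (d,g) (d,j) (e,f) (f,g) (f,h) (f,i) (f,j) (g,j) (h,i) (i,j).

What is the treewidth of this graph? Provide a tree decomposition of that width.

Treewidth 3.
One optimal decomposition is:
Bags: B1 = {b, d, f, j}  B2 = {d, f, g, j}  B3 = {b, f, i, j}  B4 = {b, c, f, j}  B5 = {b, d, e, f}  B6 = {a, b, f, j}  B7 = {b, f, h, i}
Tree: B1–B2, B1–B3, B3–B4, B1–B5, B4–B6, B3–B7

Every bag has size at most 4, so the width is 4 − 1 = 3 and tw(G) ≤ 3. On the other hand G contains the 4-clique {d, f, g, j}. A clique must lie in a single bag of any decomposition, so no decomposition can have width below 3. Combining the bounds, tw(G) = 3.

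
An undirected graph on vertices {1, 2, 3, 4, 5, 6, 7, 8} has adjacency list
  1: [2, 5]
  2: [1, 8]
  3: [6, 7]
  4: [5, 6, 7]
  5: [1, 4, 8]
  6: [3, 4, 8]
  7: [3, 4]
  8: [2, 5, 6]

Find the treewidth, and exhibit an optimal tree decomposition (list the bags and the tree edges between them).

Every bag has size at most 3, so the width is 3 − 1 = 2 and tw(G) ≤ 2. The edges 1–2–8–5–1 form a cycle, so G is not a tree and its treewidth is at least 2. Therefore the treewidth is 2.

Treewidth 2.
One optimal decomposition is:
Bags: B1 = {1, 2, 5}  B2 = {2, 5, 8}  B3 = {4, 5, 8}  B4 = {4, 6, 8}  B5 = {4, 6, 7}  B6 = {3, 6, 7}
Tree: B1–B2, B2–B3, B3–B4, B4–B5, B5–B6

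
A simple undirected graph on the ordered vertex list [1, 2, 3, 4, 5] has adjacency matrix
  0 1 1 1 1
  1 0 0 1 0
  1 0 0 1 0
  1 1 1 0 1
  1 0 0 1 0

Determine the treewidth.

2

A width-2 tree decomposition is:
Bags: B1 = {1, 2, 4}  B2 = {1, 4, 5}  B3 = {1, 3, 4}
Tree: B1–B2, B2–B3
Every bag has size at most 3, so the width is 3 − 1 = 2 and tw(G) ≤ 2. On the other hand G contains the 3-clique {1, 2, 4}. A clique must lie in a single bag of any decomposition, so no decomposition can have width below 2. Combining the bounds, tw(G) = 2.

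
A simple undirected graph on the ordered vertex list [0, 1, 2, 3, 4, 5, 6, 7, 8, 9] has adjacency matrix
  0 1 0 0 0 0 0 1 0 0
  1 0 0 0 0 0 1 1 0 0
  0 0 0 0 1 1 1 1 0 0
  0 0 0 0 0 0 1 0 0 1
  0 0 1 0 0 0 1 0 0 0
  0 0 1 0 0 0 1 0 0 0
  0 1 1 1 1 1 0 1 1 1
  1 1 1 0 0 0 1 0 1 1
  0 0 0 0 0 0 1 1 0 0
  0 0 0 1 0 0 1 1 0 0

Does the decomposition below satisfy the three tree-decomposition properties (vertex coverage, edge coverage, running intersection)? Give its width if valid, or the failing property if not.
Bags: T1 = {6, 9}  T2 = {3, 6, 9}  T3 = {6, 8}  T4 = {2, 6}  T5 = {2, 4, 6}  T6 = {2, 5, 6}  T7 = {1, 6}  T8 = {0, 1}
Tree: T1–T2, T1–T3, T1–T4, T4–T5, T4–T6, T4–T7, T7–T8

No — vertex 7 appears in no bag.

A tree decomposition must satisfy three properties: every vertex lies in some bag; for every edge, both endpoints lie together in some bag; and for every vertex, the bags containing it form a connected subtree. Here vertex 7 appears in no bag, so the decomposition is invalid.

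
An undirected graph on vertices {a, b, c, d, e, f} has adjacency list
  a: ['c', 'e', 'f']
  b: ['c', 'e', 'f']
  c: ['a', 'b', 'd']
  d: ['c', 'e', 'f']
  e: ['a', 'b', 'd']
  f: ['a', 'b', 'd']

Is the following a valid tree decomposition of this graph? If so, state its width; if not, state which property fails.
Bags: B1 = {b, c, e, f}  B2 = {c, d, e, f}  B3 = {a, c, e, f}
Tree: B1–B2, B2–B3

Yes; width 3.

Vertex coverage: the bags together contain {a, b, c, d, e, f}, the full vertex set. Edge coverage: each edge of G has both endpoints in at least one bag. Running intersection: for every vertex, the bags containing it form a connected subtree. All three properties hold, so this is a valid tree decomposition of width max|bag| − 1 = 3, and hence tw(G) ≤ 3.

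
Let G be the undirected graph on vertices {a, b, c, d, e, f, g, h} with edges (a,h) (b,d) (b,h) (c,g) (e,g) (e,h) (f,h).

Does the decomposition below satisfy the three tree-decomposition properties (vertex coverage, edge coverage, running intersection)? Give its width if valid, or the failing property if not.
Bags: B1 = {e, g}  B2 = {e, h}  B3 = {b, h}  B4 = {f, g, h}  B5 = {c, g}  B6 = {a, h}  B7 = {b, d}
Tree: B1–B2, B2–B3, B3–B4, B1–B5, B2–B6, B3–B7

No — bags containing vertex g are not connected in the tree.

A tree decomposition must satisfy three properties: every vertex lies in some bag; for every edge, both endpoints lie together in some bag; and for every vertex, the bags containing it form a connected subtree. Here bags containing vertex g are not connected in the tree, so the decomposition is invalid.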